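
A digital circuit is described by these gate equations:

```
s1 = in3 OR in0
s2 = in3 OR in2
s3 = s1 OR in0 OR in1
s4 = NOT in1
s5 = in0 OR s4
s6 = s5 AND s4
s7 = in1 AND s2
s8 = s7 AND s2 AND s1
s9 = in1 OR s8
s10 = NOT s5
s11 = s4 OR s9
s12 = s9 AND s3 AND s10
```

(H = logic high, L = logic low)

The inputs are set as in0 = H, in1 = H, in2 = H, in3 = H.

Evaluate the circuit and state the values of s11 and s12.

s11 = H; s12 = L

s1 = in3 OR in0 = H OR H = H
s2 = in3 OR in2 = H OR H = H
s3 = s1 OR in0 OR in1 = H OR H OR H = H
s4 = NOT in1 = NOT H = L
s5 = in0 OR s4 = H OR L = H
s7 = in1 AND s2 = H AND H = H
s8 = s7 AND s2 AND s1 = H AND H AND H = H
s9 = in1 OR s8 = H OR H = H
s10 = NOT s5 = NOT H = L
s11 = s4 OR s9 = L OR H = H
s12 = s9 AND s3 AND s10 = H AND H AND L = L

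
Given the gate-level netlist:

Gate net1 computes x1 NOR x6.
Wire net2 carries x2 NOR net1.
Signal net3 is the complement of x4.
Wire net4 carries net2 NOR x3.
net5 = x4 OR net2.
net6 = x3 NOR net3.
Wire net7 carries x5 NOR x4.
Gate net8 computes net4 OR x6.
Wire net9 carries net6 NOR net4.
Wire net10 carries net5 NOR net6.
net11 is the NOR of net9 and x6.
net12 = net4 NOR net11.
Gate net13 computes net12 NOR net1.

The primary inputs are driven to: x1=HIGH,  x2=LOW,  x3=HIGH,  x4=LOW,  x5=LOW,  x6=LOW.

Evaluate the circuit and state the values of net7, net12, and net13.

net7 = HIGH  net12 = HIGH  net13 = LOW

net1 = x1 NOR x6 = HIGH NOR LOW = LOW
net2 = x2 NOR net1 = LOW NOR LOW = HIGH
net3 = NOT x4 = NOT LOW = HIGH
net4 = net2 NOR x3 = HIGH NOR HIGH = LOW
net6 = x3 NOR net3 = HIGH NOR HIGH = LOW
net7 = x5 NOR x4 = LOW NOR LOW = HIGH
net9 = net6 NOR net4 = LOW NOR LOW = HIGH
net11 = net9 NOR x6 = HIGH NOR LOW = LOW
net12 = net4 NOR net11 = LOW NOR LOW = HIGH
net13 = net12 NOR net1 = HIGH NOR LOW = LOW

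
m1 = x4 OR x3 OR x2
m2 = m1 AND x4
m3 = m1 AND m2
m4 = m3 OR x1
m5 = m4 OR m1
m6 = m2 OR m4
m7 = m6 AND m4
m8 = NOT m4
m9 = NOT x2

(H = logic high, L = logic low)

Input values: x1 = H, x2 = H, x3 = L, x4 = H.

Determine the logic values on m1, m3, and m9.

m1 = H; m3 = H; m9 = L

m1 = x4 OR x3 OR x2 = H OR L OR H = H
m2 = m1 AND x4 = H AND H = H
m3 = m1 AND m2 = H AND H = H
m9 = NOT x2 = NOT H = L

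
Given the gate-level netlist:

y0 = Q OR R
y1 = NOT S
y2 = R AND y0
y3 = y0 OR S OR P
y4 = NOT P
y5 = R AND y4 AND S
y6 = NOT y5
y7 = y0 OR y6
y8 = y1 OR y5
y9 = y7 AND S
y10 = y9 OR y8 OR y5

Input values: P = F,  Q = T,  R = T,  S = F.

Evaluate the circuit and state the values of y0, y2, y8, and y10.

y0 = Q OR R = T OR T = T
y1 = NOT S = NOT F = T
y2 = R AND y0 = T AND T = T
y4 = NOT P = NOT F = T
y5 = R AND y4 AND S = T AND T AND F = F
y6 = NOT y5 = NOT F = T
y7 = y0 OR y6 = T OR T = T
y8 = y1 OR y5 = T OR F = T
y9 = y7 AND S = T AND F = F
y10 = y9 OR y8 OR y5 = F OR T OR F = T

y0 = T  y2 = T  y8 = T  y10 = T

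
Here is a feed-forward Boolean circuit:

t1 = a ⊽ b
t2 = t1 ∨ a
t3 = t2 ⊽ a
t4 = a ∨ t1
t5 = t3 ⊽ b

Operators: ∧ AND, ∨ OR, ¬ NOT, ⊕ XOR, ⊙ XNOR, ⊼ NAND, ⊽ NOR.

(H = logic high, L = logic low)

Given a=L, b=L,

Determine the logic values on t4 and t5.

t1 = a NOR b = L NOR L = H
t2 = t1 OR a = H OR L = H
t3 = t2 NOR a = H NOR L = L
t4 = a OR t1 = L OR H = H
t5 = t3 NOR b = L NOR L = H

t4 = H; t5 = H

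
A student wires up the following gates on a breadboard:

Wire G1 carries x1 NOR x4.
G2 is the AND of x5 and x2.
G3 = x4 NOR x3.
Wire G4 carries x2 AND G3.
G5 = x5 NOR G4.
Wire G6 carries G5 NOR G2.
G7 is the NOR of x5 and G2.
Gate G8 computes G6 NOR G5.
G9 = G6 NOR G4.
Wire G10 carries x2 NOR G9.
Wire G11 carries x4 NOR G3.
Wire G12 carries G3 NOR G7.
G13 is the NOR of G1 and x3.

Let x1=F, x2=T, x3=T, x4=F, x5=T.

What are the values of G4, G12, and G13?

G1 = x1 NOR x4 = F NOR F = T
G2 = x5 AND x2 = T AND T = T
G3 = x4 NOR x3 = F NOR T = F
G4 = x2 AND G3 = T AND F = F
G7 = x5 NOR G2 = T NOR T = F
G12 = G3 NOR G7 = F NOR F = T
G13 = G1 NOR x3 = T NOR T = F

G4 = F; G12 = T; G13 = F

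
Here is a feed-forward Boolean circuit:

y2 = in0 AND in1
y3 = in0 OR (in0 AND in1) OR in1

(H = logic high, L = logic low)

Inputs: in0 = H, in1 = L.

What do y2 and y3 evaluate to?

y2 = L  y3 = H

y2 = H AND L = L
y3 = H OR (H AND L) OR L = H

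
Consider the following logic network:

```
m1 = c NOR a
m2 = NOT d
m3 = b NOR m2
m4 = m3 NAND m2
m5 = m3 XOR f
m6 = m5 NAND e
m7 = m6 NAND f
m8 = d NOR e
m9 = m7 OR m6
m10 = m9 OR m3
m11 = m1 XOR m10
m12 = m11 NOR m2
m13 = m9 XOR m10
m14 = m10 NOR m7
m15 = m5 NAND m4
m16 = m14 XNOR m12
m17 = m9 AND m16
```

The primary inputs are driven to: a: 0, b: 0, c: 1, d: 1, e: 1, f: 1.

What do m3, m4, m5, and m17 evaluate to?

m3 = 1, m4 = 1, m5 = 0, m17 = 1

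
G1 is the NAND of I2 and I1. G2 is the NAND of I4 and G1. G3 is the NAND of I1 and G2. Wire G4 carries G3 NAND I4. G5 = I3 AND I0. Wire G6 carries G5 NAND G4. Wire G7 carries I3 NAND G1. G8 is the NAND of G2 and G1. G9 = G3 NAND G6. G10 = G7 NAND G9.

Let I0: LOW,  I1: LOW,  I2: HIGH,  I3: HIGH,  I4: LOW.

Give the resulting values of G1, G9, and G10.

G1 = HIGH  G9 = LOW  G10 = HIGH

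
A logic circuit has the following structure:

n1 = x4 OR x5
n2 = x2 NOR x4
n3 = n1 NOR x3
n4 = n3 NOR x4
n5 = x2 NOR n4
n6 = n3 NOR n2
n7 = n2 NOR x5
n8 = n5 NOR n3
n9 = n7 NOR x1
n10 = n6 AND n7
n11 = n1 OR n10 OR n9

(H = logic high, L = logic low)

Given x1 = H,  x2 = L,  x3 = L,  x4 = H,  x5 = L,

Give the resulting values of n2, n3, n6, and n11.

n1 = x4 OR x5 = H OR L = H
n2 = x2 NOR x4 = L NOR H = L
n3 = n1 NOR x3 = H NOR L = L
n6 = n3 NOR n2 = L NOR L = H
n7 = n2 NOR x5 = L NOR L = H
n9 = n7 NOR x1 = H NOR H = L
n10 = n6 AND n7 = H AND H = H
n11 = n1 OR n10 OR n9 = H OR H OR L = H

n2 = L, n3 = L, n6 = H, n11 = H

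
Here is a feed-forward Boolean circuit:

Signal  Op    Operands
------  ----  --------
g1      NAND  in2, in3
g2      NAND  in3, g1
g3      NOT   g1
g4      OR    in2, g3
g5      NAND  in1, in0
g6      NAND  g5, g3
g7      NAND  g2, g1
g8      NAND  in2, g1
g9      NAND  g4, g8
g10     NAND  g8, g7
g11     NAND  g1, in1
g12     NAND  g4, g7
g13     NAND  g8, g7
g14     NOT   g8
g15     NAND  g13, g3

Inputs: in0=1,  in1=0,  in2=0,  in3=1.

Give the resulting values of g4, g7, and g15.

g4 = 0; g7 = 1; g15 = 1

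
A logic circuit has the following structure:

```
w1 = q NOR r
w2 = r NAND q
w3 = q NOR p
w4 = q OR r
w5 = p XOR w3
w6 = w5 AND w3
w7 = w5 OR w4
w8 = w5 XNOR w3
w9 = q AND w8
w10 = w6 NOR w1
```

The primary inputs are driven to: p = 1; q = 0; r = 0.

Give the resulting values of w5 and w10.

w5 = 1  w10 = 0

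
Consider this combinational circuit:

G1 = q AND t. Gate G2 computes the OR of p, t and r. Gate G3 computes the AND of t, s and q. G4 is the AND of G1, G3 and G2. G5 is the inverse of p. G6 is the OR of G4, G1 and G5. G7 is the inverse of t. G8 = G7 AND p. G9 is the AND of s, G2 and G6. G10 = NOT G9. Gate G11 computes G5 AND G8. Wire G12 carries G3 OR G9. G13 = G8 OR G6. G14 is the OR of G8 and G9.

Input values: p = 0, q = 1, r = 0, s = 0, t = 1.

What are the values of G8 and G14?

G8 = 0  G14 = 0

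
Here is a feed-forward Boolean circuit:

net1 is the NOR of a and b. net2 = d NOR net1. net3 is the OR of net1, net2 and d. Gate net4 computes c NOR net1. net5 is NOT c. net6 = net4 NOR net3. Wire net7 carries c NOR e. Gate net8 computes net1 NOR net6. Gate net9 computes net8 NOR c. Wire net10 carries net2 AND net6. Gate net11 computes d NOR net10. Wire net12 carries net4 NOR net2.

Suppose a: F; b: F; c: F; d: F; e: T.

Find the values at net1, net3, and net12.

net1 = a NOR b = F NOR F = T
net2 = d NOR net1 = F NOR T = F
net3 = net1 OR net2 OR d = T OR F OR F = T
net4 = c NOR net1 = F NOR T = F
net12 = net4 NOR net2 = F NOR F = T

net1 = T; net3 = T; net12 = T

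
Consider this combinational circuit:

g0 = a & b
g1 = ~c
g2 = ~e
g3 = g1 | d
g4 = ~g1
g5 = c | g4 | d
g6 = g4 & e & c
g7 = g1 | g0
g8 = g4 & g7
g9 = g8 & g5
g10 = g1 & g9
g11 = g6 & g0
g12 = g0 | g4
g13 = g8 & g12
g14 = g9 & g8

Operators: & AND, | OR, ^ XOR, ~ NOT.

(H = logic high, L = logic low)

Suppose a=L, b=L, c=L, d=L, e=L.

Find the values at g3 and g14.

g3 = H, g14 = L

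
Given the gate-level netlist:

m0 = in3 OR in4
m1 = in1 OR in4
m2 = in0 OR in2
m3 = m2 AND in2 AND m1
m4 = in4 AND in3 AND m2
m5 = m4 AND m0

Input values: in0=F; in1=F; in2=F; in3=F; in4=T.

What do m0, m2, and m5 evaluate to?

m0 = in3 OR in4 = F OR T = T
m2 = in0 OR in2 = F OR F = F
m4 = in4 AND in3 AND m2 = T AND F AND F = F
m5 = m4 AND m0 = F AND T = F

m0 = T  m2 = F  m5 = F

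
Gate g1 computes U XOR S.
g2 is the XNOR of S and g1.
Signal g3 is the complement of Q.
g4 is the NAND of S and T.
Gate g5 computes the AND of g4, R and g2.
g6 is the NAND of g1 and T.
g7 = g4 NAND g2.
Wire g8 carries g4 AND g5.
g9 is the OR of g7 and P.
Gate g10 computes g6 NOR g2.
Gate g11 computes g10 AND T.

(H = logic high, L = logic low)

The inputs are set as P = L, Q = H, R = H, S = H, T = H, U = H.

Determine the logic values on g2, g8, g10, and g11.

g1 = U XOR S = H XOR H = L
g2 = S XNOR g1 = H XNOR L = L
g4 = S NAND T = H NAND H = L
g5 = g4 AND R AND g2 = L AND H AND L = L
g6 = g1 NAND T = L NAND H = H
g8 = g4 AND g5 = L AND L = L
g10 = g6 NOR g2 = H NOR L = L
g11 = g10 AND T = L AND H = L

g2 = L  g8 = L  g10 = L  g11 = L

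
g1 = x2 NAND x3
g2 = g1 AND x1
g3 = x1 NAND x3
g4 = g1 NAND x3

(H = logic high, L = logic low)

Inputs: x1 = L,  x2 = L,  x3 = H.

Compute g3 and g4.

g1 = x2 NAND x3 = L NAND H = H
g3 = x1 NAND x3 = L NAND H = H
g4 = g1 NAND x3 = H NAND H = L

g3 = H  g4 = L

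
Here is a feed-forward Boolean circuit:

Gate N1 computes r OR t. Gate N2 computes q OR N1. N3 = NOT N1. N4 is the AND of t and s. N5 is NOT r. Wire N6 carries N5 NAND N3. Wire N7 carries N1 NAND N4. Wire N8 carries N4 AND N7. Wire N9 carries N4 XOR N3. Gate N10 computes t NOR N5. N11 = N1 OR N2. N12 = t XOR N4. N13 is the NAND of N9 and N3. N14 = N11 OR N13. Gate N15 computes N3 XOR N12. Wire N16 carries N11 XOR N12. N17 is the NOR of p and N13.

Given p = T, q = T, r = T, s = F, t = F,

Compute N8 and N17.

N8 = F; N17 = F

N1 = r OR t = T OR F = T
N3 = NOT N1 = NOT T = F
N4 = t AND s = F AND F = F
N7 = N1 NAND N4 = T NAND F = T
N8 = N4 AND N7 = F AND T = F
N9 = N4 XOR N3 = F XOR F = F
N13 = N9 NAND N3 = F NAND F = T
N17 = p NOR N13 = T NOR T = F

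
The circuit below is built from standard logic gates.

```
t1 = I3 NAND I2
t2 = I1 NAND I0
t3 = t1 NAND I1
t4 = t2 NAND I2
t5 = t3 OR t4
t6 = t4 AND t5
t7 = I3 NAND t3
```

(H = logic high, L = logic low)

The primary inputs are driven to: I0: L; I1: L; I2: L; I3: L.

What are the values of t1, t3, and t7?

t1 = I3 NAND I2 = L NAND L = H
t3 = t1 NAND I1 = H NAND L = H
t7 = I3 NAND t3 = L NAND H = H

t1 = H, t3 = H, t7 = H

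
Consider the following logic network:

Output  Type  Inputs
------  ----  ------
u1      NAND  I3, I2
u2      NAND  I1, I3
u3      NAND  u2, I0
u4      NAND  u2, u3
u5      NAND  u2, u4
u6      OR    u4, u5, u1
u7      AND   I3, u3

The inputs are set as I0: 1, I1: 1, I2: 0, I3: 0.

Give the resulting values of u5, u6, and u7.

u5 = 0; u6 = 1; u7 = 0

u1 = I3 NAND I2 = 0 NAND 0 = 1
u2 = I1 NAND I3 = 1 NAND 0 = 1
u3 = u2 NAND I0 = 1 NAND 1 = 0
u4 = u2 NAND u3 = 1 NAND 0 = 1
u5 = u2 NAND u4 = 1 NAND 1 = 0
u6 = u4 OR u5 OR u1 = 1 OR 0 OR 1 = 1
u7 = I3 AND u3 = 0 AND 0 = 0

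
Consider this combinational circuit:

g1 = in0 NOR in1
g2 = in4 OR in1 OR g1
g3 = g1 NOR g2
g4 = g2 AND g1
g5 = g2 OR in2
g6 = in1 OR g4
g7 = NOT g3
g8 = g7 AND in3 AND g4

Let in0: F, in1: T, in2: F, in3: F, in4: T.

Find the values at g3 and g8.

g1 = in0 NOR in1 = F NOR T = F
g2 = in4 OR in1 OR g1 = T OR T OR F = T
g3 = g1 NOR g2 = F NOR T = F
g4 = g2 AND g1 = T AND F = F
g7 = NOT g3 = NOT F = T
g8 = g7 AND in3 AND g4 = T AND F AND F = F

g3 = F  g8 = F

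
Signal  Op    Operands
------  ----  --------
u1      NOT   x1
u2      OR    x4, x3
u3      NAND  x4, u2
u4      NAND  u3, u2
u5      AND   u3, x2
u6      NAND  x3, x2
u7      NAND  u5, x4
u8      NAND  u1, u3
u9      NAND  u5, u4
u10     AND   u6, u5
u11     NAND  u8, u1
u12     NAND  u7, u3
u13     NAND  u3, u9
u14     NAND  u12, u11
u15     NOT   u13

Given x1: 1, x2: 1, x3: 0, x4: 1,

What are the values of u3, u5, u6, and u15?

u3 = 0, u5 = 0, u6 = 1, u15 = 0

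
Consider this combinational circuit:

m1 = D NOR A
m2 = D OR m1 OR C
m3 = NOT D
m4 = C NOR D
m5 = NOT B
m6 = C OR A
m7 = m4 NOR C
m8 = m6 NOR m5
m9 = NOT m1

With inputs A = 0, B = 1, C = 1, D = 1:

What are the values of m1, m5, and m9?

m1 = D NOR A = 1 NOR 0 = 0
m5 = NOT B = NOT 1 = 0
m9 = NOT m1 = NOT 0 = 1

m1 = 0, m5 = 0, m9 = 1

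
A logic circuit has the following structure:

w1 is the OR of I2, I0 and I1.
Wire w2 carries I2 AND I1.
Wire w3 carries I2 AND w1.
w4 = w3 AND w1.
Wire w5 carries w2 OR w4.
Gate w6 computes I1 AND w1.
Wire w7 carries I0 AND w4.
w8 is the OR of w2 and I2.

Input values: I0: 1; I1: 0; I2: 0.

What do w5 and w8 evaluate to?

w5 = 0  w8 = 0

w1 = I2 OR I0 OR I1 = 0 OR 1 OR 0 = 1
w2 = I2 AND I1 = 0 AND 0 = 0
w3 = I2 AND w1 = 0 AND 1 = 0
w4 = w3 AND w1 = 0 AND 1 = 0
w5 = w2 OR w4 = 0 OR 0 = 0
w8 = w2 OR I2 = 0 OR 0 = 0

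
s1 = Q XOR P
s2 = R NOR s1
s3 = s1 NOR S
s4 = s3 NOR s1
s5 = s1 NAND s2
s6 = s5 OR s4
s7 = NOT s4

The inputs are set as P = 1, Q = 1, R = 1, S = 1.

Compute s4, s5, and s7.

s4 = 1, s5 = 1, s7 = 0

s1 = Q XOR P = 1 XOR 1 = 0
s2 = R NOR s1 = 1 NOR 0 = 0
s3 = s1 NOR S = 0 NOR 1 = 0
s4 = s3 NOR s1 = 0 NOR 0 = 1
s5 = s1 NAND s2 = 0 NAND 0 = 1
s7 = NOT s4 = NOT 1 = 0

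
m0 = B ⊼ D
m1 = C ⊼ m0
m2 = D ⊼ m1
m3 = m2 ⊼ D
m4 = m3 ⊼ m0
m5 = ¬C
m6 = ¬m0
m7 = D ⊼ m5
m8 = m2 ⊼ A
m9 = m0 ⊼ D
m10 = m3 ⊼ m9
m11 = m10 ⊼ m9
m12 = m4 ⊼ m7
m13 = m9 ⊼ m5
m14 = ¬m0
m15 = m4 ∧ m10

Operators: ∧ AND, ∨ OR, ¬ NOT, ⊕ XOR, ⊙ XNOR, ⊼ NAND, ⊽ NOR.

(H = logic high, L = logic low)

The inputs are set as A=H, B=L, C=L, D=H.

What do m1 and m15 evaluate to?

m0 = B NAND D = L NAND H = H
m1 = C NAND m0 = L NAND H = H
m2 = D NAND m1 = H NAND H = L
m3 = m2 NAND D = L NAND H = H
m4 = m3 NAND m0 = H NAND H = L
m9 = m0 NAND D = H NAND H = L
m10 = m3 NAND m9 = H NAND L = H
m15 = m4 AND m10 = L AND H = L

m1 = H, m15 = L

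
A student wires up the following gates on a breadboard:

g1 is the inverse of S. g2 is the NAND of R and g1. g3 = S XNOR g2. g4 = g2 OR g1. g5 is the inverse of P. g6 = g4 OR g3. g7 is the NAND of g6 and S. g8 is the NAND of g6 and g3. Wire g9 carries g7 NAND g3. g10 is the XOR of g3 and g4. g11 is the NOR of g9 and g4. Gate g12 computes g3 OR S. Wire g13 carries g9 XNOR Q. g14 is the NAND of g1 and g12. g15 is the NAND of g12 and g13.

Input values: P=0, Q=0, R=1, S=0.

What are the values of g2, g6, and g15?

g1 = NOT S = NOT 0 = 1
g2 = R NAND g1 = 1 NAND 1 = 0
g3 = S XNOR g2 = 0 XNOR 0 = 1
g4 = g2 OR g1 = 0 OR 1 = 1
g6 = g4 OR g3 = 1 OR 1 = 1
g7 = g6 NAND S = 1 NAND 0 = 1
g9 = g7 NAND g3 = 1 NAND 1 = 0
g12 = g3 OR S = 1 OR 0 = 1
g13 = g9 XNOR Q = 0 XNOR 0 = 1
g15 = g12 NAND g13 = 1 NAND 1 = 0

g2 = 0  g6 = 1  g15 = 0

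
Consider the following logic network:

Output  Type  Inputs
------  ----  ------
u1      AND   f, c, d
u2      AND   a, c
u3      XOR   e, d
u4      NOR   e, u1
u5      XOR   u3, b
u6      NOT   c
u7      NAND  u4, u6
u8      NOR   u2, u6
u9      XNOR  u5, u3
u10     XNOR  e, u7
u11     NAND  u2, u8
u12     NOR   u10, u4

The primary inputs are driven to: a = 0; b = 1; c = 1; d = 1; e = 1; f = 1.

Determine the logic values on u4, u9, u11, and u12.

u1 = f AND c AND d = 1 AND 1 AND 1 = 1
u2 = a AND c = 0 AND 1 = 0
u3 = e XOR d = 1 XOR 1 = 0
u4 = e NOR u1 = 1 NOR 1 = 0
u5 = u3 XOR b = 0 XOR 1 = 1
u6 = NOT c = NOT 1 = 0
u7 = u4 NAND u6 = 0 NAND 0 = 1
u8 = u2 NOR u6 = 0 NOR 0 = 1
u9 = u5 XNOR u3 = 1 XNOR 0 = 0
u10 = e XNOR u7 = 1 XNOR 1 = 1
u11 = u2 NAND u8 = 0 NAND 1 = 1
u12 = u10 NOR u4 = 1 NOR 0 = 0

u4 = 0, u9 = 0, u11 = 1, u12 = 0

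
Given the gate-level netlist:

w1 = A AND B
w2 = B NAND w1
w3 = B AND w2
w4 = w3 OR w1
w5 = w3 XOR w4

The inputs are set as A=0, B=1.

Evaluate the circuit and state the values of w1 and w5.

w1 = 0, w5 = 0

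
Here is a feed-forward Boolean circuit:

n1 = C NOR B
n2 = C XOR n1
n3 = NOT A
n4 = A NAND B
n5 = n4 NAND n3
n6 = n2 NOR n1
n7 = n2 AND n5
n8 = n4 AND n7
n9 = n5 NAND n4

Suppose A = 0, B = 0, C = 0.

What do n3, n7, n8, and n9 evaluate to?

n1 = C NOR B = 0 NOR 0 = 1
n2 = C XOR n1 = 0 XOR 1 = 1
n3 = NOT A = NOT 0 = 1
n4 = A NAND B = 0 NAND 0 = 1
n5 = n4 NAND n3 = 1 NAND 1 = 0
n7 = n2 AND n5 = 1 AND 0 = 0
n8 = n4 AND n7 = 1 AND 0 = 0
n9 = n5 NAND n4 = 0 NAND 1 = 1

n3 = 1; n7 = 0; n8 = 0; n9 = 1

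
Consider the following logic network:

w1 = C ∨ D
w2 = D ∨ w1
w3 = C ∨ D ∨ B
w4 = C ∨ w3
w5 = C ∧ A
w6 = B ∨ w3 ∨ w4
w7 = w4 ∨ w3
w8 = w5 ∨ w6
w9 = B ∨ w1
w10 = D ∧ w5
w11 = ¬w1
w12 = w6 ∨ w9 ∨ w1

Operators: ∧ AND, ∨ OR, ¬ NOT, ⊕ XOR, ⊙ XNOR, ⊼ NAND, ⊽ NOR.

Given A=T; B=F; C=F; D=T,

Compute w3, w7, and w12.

w1 = C OR D = F OR T = T
w3 = C OR D OR B = F OR T OR F = T
w4 = C OR w3 = F OR T = T
w6 = B OR w3 OR w4 = F OR T OR T = T
w7 = w4 OR w3 = T OR T = T
w9 = B OR w1 = F OR T = T
w12 = w6 OR w9 OR w1 = T OR T OR T = T

w3 = T, w7 = T, w12 = T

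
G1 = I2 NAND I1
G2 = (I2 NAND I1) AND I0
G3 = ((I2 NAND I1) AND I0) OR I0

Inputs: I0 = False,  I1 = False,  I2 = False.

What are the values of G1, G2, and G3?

G1 = False NAND False = True
G2 = (False NAND False) AND False = False
G3 = ((False NAND False) AND False) OR False = False

G1 = True, G2 = False, G3 = False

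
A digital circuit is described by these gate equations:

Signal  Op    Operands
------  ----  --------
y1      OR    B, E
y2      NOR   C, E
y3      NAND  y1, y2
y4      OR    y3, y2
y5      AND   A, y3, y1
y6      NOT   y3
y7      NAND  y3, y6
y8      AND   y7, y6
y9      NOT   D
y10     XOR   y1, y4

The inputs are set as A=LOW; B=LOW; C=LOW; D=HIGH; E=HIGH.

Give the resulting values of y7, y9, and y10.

y1 = B OR E = LOW OR HIGH = HIGH
y2 = C NOR E = LOW NOR HIGH = LOW
y3 = y1 NAND y2 = HIGH NAND LOW = HIGH
y4 = y3 OR y2 = HIGH OR LOW = HIGH
y6 = NOT y3 = NOT HIGH = LOW
y7 = y3 NAND y6 = HIGH NAND LOW = HIGH
y9 = NOT D = NOT HIGH = LOW
y10 = y1 XOR y4 = HIGH XOR HIGH = LOW

y7 = HIGH; y9 = LOW; y10 = LOW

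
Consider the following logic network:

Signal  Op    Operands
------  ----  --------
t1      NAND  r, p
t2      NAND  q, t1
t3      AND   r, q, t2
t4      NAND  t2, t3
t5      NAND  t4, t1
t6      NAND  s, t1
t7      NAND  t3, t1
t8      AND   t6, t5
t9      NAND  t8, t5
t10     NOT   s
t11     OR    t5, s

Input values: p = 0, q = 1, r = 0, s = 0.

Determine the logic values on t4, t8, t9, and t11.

t4 = 1, t8 = 0, t9 = 1, t11 = 0

t1 = r NAND p = 0 NAND 0 = 1
t2 = q NAND t1 = 1 NAND 1 = 0
t3 = r AND q AND t2 = 0 AND 1 AND 0 = 0
t4 = t2 NAND t3 = 0 NAND 0 = 1
t5 = t4 NAND t1 = 1 NAND 1 = 0
t6 = s NAND t1 = 0 NAND 1 = 1
t8 = t6 AND t5 = 1 AND 0 = 0
t9 = t8 NAND t5 = 0 NAND 0 = 1
t11 = t5 OR s = 0 OR 0 = 0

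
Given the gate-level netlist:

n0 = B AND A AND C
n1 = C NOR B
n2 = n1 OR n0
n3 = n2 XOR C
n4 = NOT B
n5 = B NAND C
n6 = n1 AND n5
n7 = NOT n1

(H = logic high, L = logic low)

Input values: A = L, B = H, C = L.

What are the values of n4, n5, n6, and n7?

n1 = C NOR B = L NOR H = L
n4 = NOT B = NOT H = L
n5 = B NAND C = H NAND L = H
n6 = n1 AND n5 = L AND H = L
n7 = NOT n1 = NOT L = H

n4 = L, n5 = H, n6 = L, n7 = H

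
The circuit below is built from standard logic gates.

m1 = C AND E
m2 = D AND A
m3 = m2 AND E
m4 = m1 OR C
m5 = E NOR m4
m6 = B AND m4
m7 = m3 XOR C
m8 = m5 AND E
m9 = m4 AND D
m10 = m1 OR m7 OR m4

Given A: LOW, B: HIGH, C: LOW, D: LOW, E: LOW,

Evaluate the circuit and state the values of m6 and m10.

m1 = C AND E = LOW AND LOW = LOW
m2 = D AND A = LOW AND LOW = LOW
m3 = m2 AND E = LOW AND LOW = LOW
m4 = m1 OR C = LOW OR LOW = LOW
m6 = B AND m4 = HIGH AND LOW = LOW
m7 = m3 XOR C = LOW XOR LOW = LOW
m10 = m1 OR m7 OR m4 = LOW OR LOW OR LOW = LOW

m6 = LOW; m10 = LOW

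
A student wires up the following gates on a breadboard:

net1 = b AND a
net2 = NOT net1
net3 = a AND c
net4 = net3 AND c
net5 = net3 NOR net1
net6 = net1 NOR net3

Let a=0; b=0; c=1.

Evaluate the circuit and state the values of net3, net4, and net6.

net3 = 0, net4 = 0, net6 = 1

net1 = b AND a = 0 AND 0 = 0
net3 = a AND c = 0 AND 1 = 0
net4 = net3 AND c = 0 AND 1 = 0
net6 = net1 NOR net3 = 0 NOR 0 = 1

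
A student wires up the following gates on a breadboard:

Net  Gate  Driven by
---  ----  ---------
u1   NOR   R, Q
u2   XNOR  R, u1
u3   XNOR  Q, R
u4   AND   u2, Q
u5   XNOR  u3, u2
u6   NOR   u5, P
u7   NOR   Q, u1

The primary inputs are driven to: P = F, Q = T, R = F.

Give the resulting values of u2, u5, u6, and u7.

u1 = R NOR Q = F NOR T = F
u2 = R XNOR u1 = F XNOR F = T
u3 = Q XNOR R = T XNOR F = F
u5 = u3 XNOR u2 = F XNOR T = F
u6 = u5 NOR P = F NOR F = T
u7 = Q NOR u1 = T NOR F = F

u2 = T  u5 = F  u6 = T  u7 = F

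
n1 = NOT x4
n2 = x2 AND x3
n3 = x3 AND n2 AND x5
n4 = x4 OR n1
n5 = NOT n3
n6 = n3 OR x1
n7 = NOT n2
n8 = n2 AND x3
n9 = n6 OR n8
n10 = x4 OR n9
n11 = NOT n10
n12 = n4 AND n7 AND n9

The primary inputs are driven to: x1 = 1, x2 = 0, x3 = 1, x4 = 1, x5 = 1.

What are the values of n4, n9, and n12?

n1 = NOT x4 = NOT 1 = 0
n2 = x2 AND x3 = 0 AND 1 = 0
n3 = x3 AND n2 AND x5 = 1 AND 0 AND 1 = 0
n4 = x4 OR n1 = 1 OR 0 = 1
n6 = n3 OR x1 = 0 OR 1 = 1
n7 = NOT n2 = NOT 0 = 1
n8 = n2 AND x3 = 0 AND 1 = 0
n9 = n6 OR n8 = 1 OR 0 = 1
n12 = n4 AND n7 AND n9 = 1 AND 1 AND 1 = 1

n4 = 1, n9 = 1, n12 = 1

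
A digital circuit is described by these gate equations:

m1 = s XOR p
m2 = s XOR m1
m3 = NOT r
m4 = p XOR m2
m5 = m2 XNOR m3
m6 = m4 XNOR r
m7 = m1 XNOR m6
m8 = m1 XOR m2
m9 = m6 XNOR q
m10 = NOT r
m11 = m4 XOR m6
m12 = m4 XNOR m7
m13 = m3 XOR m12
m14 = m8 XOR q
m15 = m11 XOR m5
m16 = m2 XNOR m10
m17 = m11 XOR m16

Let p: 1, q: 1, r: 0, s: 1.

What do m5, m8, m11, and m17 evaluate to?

m1 = s XOR p = 1 XOR 1 = 0
m2 = s XOR m1 = 1 XOR 0 = 1
m3 = NOT r = NOT 0 = 1
m4 = p XOR m2 = 1 XOR 1 = 0
m5 = m2 XNOR m3 = 1 XNOR 1 = 1
m6 = m4 XNOR r = 0 XNOR 0 = 1
m8 = m1 XOR m2 = 0 XOR 1 = 1
m10 = NOT r = NOT 0 = 1
m11 = m4 XOR m6 = 0 XOR 1 = 1
m16 = m2 XNOR m10 = 1 XNOR 1 = 1
m17 = m11 XOR m16 = 1 XOR 1 = 0

m5 = 1; m8 = 1; m11 = 1; m17 = 0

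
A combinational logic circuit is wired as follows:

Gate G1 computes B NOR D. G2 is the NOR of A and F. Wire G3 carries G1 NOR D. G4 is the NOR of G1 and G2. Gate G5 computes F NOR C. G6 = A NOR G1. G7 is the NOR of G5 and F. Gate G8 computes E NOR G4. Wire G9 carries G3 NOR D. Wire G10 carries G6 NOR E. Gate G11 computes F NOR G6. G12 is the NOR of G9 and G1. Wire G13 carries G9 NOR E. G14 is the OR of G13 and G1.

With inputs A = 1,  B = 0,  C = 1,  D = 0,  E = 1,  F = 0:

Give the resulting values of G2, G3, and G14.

G2 = 0, G3 = 0, G14 = 1

G1 = B NOR D = 0 NOR 0 = 1
G2 = A NOR F = 1 NOR 0 = 0
G3 = G1 NOR D = 1 NOR 0 = 0
G9 = G3 NOR D = 0 NOR 0 = 1
G13 = G9 NOR E = 1 NOR 1 = 0
G14 = G13 OR G1 = 0 OR 1 = 1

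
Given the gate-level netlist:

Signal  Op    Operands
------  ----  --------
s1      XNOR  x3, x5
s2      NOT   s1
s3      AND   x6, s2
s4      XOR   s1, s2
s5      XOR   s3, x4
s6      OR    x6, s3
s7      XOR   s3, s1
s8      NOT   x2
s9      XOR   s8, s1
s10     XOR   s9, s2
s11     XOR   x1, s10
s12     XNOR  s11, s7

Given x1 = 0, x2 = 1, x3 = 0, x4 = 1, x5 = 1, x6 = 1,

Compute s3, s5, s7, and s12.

s3 = 1  s5 = 0  s7 = 1  s12 = 1

s1 = x3 XNOR x5 = 0 XNOR 1 = 0
s2 = NOT s1 = NOT 0 = 1
s3 = x6 AND s2 = 1 AND 1 = 1
s5 = s3 XOR x4 = 1 XOR 1 = 0
s7 = s3 XOR s1 = 1 XOR 0 = 1
s8 = NOT x2 = NOT 1 = 0
s9 = s8 XOR s1 = 0 XOR 0 = 0
s10 = s9 XOR s2 = 0 XOR 1 = 1
s11 = x1 XOR s10 = 0 XOR 1 = 1
s12 = s11 XNOR s7 = 1 XNOR 1 = 1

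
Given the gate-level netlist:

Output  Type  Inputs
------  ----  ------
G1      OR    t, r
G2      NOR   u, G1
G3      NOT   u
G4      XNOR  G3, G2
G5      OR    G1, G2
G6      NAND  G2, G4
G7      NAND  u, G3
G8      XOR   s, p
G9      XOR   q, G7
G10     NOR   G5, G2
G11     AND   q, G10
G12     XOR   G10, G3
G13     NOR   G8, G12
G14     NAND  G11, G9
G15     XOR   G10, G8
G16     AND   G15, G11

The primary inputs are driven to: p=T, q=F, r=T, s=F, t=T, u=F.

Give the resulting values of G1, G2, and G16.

G1 = t OR r = T OR T = T
G2 = u NOR G1 = F NOR T = F
G5 = G1 OR G2 = T OR F = T
G8 = s XOR p = F XOR T = T
G10 = G5 NOR G2 = T NOR F = F
G11 = q AND G10 = F AND F = F
G15 = G10 XOR G8 = F XOR T = T
G16 = G15 AND G11 = T AND F = F

G1 = T, G2 = F, G16 = F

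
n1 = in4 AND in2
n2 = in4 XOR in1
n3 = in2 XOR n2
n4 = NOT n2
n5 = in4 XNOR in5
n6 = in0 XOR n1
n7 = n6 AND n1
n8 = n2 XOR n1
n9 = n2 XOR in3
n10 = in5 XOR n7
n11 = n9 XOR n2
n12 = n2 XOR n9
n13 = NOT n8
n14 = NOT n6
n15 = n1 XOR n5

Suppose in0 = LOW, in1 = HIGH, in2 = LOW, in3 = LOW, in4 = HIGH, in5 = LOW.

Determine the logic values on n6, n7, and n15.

n6 = LOW, n7 = LOW, n15 = LOW

n1 = in4 AND in2 = HIGH AND LOW = LOW
n5 = in4 XNOR in5 = HIGH XNOR LOW = LOW
n6 = in0 XOR n1 = LOW XOR LOW = LOW
n7 = n6 AND n1 = LOW AND LOW = LOW
n15 = n1 XOR n5 = LOW XOR LOW = LOW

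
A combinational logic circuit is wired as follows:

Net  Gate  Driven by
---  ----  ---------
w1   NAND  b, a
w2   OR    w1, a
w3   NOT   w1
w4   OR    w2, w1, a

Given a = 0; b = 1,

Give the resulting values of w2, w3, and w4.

w1 = b NAND a = 1 NAND 0 = 1
w2 = w1 OR a = 1 OR 0 = 1
w3 = NOT w1 = NOT 1 = 0
w4 = w2 OR w1 OR a = 1 OR 1 OR 0 = 1

w2 = 1, w3 = 0, w4 = 1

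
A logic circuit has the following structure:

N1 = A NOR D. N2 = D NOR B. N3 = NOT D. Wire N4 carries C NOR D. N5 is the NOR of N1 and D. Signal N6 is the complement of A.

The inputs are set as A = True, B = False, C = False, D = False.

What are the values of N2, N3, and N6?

N2 = D NOR B = False NOR False = True
N3 = NOT D = NOT False = True
N6 = NOT A = NOT True = False

N2 = True; N3 = True; N6 = False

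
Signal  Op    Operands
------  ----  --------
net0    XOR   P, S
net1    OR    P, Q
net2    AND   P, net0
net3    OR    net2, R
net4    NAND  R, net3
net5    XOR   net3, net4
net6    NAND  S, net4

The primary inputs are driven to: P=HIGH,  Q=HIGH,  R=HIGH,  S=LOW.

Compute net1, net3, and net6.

net0 = P XOR S = HIGH XOR LOW = HIGH
net1 = P OR Q = HIGH OR HIGH = HIGH
net2 = P AND net0 = HIGH AND HIGH = HIGH
net3 = net2 OR R = HIGH OR HIGH = HIGH
net4 = R NAND net3 = HIGH NAND HIGH = LOW
net6 = S NAND net4 = LOW NAND LOW = HIGH

net1 = HIGH  net3 = HIGH  net6 = HIGH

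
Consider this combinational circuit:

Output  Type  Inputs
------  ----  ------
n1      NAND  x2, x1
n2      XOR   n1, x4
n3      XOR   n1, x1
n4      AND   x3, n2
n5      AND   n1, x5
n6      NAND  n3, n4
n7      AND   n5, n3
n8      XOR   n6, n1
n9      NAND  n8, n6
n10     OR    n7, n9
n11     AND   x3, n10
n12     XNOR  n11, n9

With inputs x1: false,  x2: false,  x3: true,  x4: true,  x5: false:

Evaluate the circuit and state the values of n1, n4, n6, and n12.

n1 = x2 NAND x1 = false NAND false = true
n2 = n1 XOR x4 = true XOR true = false
n3 = n1 XOR x1 = true XOR false = true
n4 = x3 AND n2 = true AND false = false
n5 = n1 AND x5 = true AND false = false
n6 = n3 NAND n4 = true NAND false = true
n7 = n5 AND n3 = false AND true = false
n8 = n6 XOR n1 = true XOR true = false
n9 = n8 NAND n6 = false NAND true = true
n10 = n7 OR n9 = false OR true = true
n11 = x3 AND n10 = true AND true = true
n12 = n11 XNOR n9 = true XNOR true = true

n1 = true, n4 = false, n6 = true, n12 = true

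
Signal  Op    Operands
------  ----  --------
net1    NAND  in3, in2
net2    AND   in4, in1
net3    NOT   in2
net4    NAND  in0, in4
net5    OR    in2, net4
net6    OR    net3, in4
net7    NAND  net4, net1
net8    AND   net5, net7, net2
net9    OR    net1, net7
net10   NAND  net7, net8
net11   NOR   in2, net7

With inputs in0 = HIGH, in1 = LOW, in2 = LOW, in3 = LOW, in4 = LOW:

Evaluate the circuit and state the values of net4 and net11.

net4 = HIGH  net11 = HIGH

net1 = in3 NAND in2 = LOW NAND LOW = HIGH
net4 = in0 NAND in4 = HIGH NAND LOW = HIGH
net7 = net4 NAND net1 = HIGH NAND HIGH = LOW
net11 = in2 NOR net7 = LOW NOR LOW = HIGH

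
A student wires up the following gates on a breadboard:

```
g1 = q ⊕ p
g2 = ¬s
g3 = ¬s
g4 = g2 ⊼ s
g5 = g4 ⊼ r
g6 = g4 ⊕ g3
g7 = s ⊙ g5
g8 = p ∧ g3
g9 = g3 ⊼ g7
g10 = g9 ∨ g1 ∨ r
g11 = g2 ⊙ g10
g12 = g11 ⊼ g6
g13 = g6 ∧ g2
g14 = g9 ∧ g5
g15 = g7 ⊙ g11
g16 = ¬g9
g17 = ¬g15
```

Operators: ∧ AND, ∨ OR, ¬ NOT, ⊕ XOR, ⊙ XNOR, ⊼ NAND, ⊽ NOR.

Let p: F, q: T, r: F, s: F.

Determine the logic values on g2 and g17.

g2 = T, g17 = T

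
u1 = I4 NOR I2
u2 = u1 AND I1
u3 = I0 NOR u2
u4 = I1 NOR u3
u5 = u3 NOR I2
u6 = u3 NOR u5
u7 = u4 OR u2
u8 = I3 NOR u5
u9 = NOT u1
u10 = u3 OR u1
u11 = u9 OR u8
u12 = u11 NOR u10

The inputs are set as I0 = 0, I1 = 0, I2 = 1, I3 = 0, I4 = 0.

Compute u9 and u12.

u9 = 1, u12 = 0

u1 = I4 NOR I2 = 0 NOR 1 = 0
u2 = u1 AND I1 = 0 AND 0 = 0
u3 = I0 NOR u2 = 0 NOR 0 = 1
u5 = u3 NOR I2 = 1 NOR 1 = 0
u8 = I3 NOR u5 = 0 NOR 0 = 1
u9 = NOT u1 = NOT 0 = 1
u10 = u3 OR u1 = 1 OR 0 = 1
u11 = u9 OR u8 = 1 OR 1 = 1
u12 = u11 NOR u10 = 1 NOR 1 = 0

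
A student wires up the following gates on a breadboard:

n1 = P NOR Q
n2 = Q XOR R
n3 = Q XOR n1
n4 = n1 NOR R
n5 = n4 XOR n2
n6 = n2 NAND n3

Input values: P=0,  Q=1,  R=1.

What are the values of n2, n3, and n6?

n1 = P NOR Q = 0 NOR 1 = 0
n2 = Q XOR R = 1 XOR 1 = 0
n3 = Q XOR n1 = 1 XOR 0 = 1
n6 = n2 NAND n3 = 0 NAND 1 = 1

n2 = 0  n3 = 1  n6 = 1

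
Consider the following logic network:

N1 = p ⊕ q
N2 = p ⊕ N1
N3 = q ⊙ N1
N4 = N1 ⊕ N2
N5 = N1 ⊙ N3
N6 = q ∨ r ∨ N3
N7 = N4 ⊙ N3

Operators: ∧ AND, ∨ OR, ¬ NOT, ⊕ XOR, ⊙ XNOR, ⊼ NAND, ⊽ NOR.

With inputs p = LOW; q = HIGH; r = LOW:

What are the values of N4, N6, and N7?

N4 = LOW  N6 = HIGH  N7 = LOW

N1 = p XOR q = LOW XOR HIGH = HIGH
N2 = p XOR N1 = LOW XOR HIGH = HIGH
N3 = q XNOR N1 = HIGH XNOR HIGH = HIGH
N4 = N1 XOR N2 = HIGH XOR HIGH = LOW
N6 = q OR r OR N3 = HIGH OR LOW OR HIGH = HIGH
N7 = N4 XNOR N3 = LOW XNOR HIGH = LOW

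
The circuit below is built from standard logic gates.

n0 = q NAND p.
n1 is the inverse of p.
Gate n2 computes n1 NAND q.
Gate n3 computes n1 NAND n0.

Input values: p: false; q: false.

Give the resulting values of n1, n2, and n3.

n0 = q NAND p = false NAND false = true
n1 = NOT p = NOT false = true
n2 = n1 NAND q = true NAND false = true
n3 = n1 NAND n0 = true NAND true = false

n1 = true  n2 = true  n3 = false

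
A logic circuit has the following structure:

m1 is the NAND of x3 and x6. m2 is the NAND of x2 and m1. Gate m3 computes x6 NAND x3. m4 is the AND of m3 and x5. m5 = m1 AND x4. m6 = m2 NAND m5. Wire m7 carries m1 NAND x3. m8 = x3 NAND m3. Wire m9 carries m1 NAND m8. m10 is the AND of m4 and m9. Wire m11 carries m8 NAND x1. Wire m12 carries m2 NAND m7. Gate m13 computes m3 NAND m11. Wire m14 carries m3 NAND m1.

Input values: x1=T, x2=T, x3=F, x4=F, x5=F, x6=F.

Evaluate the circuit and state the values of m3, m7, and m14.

m1 = x3 NAND x6 = F NAND F = T
m3 = x6 NAND x3 = F NAND F = T
m7 = m1 NAND x3 = T NAND F = T
m14 = m3 NAND m1 = T NAND T = F

m3 = T; m7 = T; m14 = F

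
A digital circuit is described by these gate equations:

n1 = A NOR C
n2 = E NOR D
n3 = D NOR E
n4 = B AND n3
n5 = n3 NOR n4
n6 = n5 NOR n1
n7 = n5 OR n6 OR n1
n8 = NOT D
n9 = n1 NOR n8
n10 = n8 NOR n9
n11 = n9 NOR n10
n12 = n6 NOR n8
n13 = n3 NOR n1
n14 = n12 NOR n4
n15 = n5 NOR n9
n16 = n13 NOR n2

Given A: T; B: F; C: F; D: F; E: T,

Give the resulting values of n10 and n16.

n1 = A NOR C = T NOR F = F
n2 = E NOR D = T NOR F = F
n3 = D NOR E = F NOR T = F
n8 = NOT D = NOT F = T
n9 = n1 NOR n8 = F NOR T = F
n10 = n8 NOR n9 = T NOR F = F
n13 = n3 NOR n1 = F NOR F = T
n16 = n13 NOR n2 = T NOR F = F

n10 = F; n16 = F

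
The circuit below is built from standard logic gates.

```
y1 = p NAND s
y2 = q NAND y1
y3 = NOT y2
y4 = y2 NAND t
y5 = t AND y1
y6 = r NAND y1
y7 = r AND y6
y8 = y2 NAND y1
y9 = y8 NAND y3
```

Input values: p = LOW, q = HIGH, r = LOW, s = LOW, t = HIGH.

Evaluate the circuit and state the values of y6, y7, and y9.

y6 = HIGH  y7 = LOW  y9 = LOW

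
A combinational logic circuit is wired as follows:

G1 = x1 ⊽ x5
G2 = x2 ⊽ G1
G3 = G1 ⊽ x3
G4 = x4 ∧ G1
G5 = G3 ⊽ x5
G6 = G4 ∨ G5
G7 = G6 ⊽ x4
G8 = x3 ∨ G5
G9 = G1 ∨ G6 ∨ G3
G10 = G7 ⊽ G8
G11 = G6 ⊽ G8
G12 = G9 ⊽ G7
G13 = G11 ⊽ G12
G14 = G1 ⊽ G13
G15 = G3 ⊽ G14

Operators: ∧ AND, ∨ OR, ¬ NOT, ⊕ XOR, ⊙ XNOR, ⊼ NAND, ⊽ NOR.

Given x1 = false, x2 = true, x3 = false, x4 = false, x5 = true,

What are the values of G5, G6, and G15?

G5 = false, G6 = false, G15 = false

G1 = x1 NOR x5 = false NOR true = false
G3 = G1 NOR x3 = false NOR false = true
G4 = x4 AND G1 = false AND false = false
G5 = G3 NOR x5 = true NOR true = false
G6 = G4 OR G5 = false OR false = false
G7 = G6 NOR x4 = false NOR false = true
G8 = x3 OR G5 = false OR false = false
G9 = G1 OR G6 OR G3 = false OR false OR true = true
G11 = G6 NOR G8 = false NOR false = true
G12 = G9 NOR G7 = true NOR true = false
G13 = G11 NOR G12 = true NOR false = false
G14 = G1 NOR G13 = false NOR false = true
G15 = G3 NOR G14 = true NOR true = false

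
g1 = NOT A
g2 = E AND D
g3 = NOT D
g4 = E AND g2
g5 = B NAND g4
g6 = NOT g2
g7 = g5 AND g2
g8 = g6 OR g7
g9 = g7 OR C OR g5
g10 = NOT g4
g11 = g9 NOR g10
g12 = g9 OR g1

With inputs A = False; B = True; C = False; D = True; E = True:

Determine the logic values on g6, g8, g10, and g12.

g1 = NOT A = NOT False = True
g2 = E AND D = True AND True = True
g4 = E AND g2 = True AND True = True
g5 = B NAND g4 = True NAND True = False
g6 = NOT g2 = NOT True = False
g7 = g5 AND g2 = False AND True = False
g8 = g6 OR g7 = False OR False = False
g9 = g7 OR C OR g5 = False OR False OR False = False
g10 = NOT g4 = NOT True = False
g12 = g9 OR g1 = False OR True = True

g6 = False, g8 = False, g10 = False, g12 = True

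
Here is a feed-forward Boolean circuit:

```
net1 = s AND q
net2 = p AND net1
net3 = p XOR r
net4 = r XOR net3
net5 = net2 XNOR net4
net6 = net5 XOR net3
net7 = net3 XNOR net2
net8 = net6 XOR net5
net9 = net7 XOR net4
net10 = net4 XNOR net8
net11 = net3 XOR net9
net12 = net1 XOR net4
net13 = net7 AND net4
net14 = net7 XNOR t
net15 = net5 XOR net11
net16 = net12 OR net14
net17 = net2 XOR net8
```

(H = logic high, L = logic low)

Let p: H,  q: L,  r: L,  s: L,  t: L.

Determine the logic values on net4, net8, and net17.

net4 = H; net8 = H; net17 = H

net1 = s AND q = L AND L = L
net2 = p AND net1 = H AND L = L
net3 = p XOR r = H XOR L = H
net4 = r XOR net3 = L XOR H = H
net5 = net2 XNOR net4 = L XNOR H = L
net6 = net5 XOR net3 = L XOR H = H
net8 = net6 XOR net5 = H XOR L = H
net17 = net2 XOR net8 = L XOR H = H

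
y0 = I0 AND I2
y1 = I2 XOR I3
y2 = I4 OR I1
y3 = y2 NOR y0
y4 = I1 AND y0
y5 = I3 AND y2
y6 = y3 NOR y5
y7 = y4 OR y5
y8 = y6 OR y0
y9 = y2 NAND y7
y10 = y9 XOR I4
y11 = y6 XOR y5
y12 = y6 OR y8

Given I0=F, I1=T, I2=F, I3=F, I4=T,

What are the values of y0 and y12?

y0 = I0 AND I2 = F AND F = F
y2 = I4 OR I1 = T OR T = T
y3 = y2 NOR y0 = T NOR F = F
y5 = I3 AND y2 = F AND T = F
y6 = y3 NOR y5 = F NOR F = T
y8 = y6 OR y0 = T OR F = T
y12 = y6 OR y8 = T OR T = T

y0 = F, y12 = T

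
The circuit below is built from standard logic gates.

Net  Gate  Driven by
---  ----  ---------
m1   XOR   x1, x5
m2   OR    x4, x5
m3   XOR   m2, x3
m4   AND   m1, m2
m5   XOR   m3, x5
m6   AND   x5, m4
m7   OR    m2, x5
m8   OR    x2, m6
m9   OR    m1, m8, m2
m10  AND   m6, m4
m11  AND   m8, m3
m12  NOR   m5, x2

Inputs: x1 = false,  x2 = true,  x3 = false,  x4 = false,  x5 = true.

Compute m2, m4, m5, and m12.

m2 = true, m4 = true, m5 = false, m12 = false

m1 = x1 XOR x5 = false XOR true = true
m2 = x4 OR x5 = false OR true = true
m3 = m2 XOR x3 = true XOR false = true
m4 = m1 AND m2 = true AND true = true
m5 = m3 XOR x5 = true XOR true = false
m12 = m5 NOR x2 = false NOR true = false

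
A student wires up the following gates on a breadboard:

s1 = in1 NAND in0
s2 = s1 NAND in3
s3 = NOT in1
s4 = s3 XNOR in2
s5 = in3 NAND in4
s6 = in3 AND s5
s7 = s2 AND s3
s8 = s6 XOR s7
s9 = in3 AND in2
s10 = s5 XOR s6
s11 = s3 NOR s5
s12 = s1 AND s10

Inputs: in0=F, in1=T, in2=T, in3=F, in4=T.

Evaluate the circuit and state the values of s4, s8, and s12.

s4 = F; s8 = F; s12 = T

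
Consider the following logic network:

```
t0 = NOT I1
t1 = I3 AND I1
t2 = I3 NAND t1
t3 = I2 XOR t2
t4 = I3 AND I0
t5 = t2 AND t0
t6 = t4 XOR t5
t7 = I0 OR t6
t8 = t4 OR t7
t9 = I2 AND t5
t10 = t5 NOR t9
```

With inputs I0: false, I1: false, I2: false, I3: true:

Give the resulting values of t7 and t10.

t7 = true, t10 = false

t0 = NOT I1 = NOT false = true
t1 = I3 AND I1 = true AND false = false
t2 = I3 NAND t1 = true NAND false = true
t4 = I3 AND I0 = true AND false = false
t5 = t2 AND t0 = true AND true = true
t6 = t4 XOR t5 = false XOR true = true
t7 = I0 OR t6 = false OR true = true
t9 = I2 AND t5 = false AND true = false
t10 = t5 NOR t9 = true NOR false = false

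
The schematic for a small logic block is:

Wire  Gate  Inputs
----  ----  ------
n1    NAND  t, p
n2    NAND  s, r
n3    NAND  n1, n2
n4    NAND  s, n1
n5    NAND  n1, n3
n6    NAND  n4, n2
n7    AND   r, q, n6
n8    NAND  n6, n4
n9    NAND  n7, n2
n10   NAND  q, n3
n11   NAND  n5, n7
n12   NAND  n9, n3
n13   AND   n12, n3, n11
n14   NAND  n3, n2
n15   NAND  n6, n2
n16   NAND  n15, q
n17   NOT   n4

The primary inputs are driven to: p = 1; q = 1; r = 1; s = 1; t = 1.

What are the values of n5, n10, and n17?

n5 = 1, n10 = 0, n17 = 0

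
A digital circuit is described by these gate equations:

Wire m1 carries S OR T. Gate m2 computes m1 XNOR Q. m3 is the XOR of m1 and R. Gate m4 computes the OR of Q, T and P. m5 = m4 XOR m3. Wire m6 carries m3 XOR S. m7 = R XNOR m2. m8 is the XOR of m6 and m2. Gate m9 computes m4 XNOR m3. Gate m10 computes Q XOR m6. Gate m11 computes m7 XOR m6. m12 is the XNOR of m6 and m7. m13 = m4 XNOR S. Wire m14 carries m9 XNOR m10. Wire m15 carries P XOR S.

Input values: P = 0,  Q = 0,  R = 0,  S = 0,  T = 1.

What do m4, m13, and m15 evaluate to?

m4 = 1  m13 = 0  m15 = 0

m4 = Q OR T OR P = 0 OR 1 OR 0 = 1
m13 = m4 XNOR S = 1 XNOR 0 = 0
m15 = P XOR S = 0 XOR 0 = 0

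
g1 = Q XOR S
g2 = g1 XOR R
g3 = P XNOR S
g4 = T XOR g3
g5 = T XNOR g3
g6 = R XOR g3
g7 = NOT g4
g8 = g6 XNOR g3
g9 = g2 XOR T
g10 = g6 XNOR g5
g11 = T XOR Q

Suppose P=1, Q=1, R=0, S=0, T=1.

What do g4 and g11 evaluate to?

g4 = 1  g11 = 0

g3 = P XNOR S = 1 XNOR 0 = 0
g4 = T XOR g3 = 1 XOR 0 = 1
g11 = T XOR Q = 1 XOR 1 = 0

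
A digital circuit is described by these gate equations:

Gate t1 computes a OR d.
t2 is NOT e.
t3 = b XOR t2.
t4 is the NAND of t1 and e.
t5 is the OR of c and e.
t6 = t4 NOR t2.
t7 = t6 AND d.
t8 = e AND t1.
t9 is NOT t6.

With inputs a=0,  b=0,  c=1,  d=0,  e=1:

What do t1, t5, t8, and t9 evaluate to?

t1 = 0, t5 = 1, t8 = 0, t9 = 1

t1 = a OR d = 0 OR 0 = 0
t2 = NOT e = NOT 1 = 0
t4 = t1 NAND e = 0 NAND 1 = 1
t5 = c OR e = 1 OR 1 = 1
t6 = t4 NOR t2 = 1 NOR 0 = 0
t8 = e AND t1 = 1 AND 0 = 0
t9 = NOT t6 = NOT 0 = 1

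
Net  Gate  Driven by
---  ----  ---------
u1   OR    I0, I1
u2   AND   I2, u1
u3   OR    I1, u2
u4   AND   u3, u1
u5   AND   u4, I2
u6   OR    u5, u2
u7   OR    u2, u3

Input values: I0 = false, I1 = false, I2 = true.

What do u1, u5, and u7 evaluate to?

u1 = false; u5 = false; u7 = false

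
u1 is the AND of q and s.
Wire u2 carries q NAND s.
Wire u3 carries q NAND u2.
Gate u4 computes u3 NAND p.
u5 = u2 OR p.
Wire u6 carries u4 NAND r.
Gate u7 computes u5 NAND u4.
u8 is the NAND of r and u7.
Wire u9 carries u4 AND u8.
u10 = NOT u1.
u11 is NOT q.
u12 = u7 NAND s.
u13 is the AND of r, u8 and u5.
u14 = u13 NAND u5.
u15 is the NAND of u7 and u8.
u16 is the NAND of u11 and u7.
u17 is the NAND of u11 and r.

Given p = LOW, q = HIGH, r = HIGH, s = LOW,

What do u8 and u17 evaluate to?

u2 = q NAND s = HIGH NAND LOW = HIGH
u3 = q NAND u2 = HIGH NAND HIGH = LOW
u4 = u3 NAND p = LOW NAND LOW = HIGH
u5 = u2 OR p = HIGH OR LOW = HIGH
u7 = u5 NAND u4 = HIGH NAND HIGH = LOW
u8 = r NAND u7 = HIGH NAND LOW = HIGH
u11 = NOT q = NOT HIGH = LOW
u17 = u11 NAND r = LOW NAND HIGH = HIGH

u8 = HIGH; u17 = HIGH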